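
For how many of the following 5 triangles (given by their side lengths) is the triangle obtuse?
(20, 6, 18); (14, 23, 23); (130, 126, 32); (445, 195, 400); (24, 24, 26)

1

(20,6,18): 6²+18² = 360 < 400 = 20² → obtuse
(14,23,23): 14²+23² = 725 > 529 = 23² → acute
(130,126,32): 32²+126² = 16900 = 130² → right
(445,195,400): 195²+400² = 198025 = 445² → right
(24,24,26): 24²+24² = 1152 > 676 = 26² → acute
1 of the 5 is obtuse.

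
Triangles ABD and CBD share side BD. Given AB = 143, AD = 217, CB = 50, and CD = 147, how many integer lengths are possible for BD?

From triangle ABD: 74 < BD < 360.
From triangle CBD: 97 < BD < 197.
Intersection: 97 < BD < 197, so integers 98 through 196: 99 values.

99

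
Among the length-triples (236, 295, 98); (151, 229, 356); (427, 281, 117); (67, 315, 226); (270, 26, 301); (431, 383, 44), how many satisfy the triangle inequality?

(98,236,295): 98+236 > 295 → valid
(151,229,356): 151+229 > 356 → valid
(117,281,427): 117+281 ≤ 427 → not valid
(67,226,315): 67+226 ≤ 315 → not valid
(26,270,301): 26+270 ≤ 301 → not valid
(44,383,431): 44+383 ≤ 431 → not valid
2 of the 6 triples form a triangle.

2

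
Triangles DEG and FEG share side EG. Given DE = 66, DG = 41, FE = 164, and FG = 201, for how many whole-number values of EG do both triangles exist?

69

From triangle DEG: 25 < EG < 107.
From triangle FEG: 37 < EG < 365.
Intersection: 37 < EG < 107, so integers 38 through 106: 69 values.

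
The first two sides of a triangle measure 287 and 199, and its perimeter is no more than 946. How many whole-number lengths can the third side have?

372

Triangle inequality: 88 < x < 486. Perimeter ≤ 946 gives x ≤ 946 − 287 − 199 = 460.
So 88 < x ≤ 460; integers 89 through 460: 372 values.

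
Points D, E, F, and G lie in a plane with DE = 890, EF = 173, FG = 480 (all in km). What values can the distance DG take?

237 ≤ DG ≤ 1543 km

The maximum is all hops collinear in one direction: 890 + 173 + 480 = 1543.
The longest hop is 890; the others sum to 653. Folding the others back against it leaves at least 890 − 653 = 237.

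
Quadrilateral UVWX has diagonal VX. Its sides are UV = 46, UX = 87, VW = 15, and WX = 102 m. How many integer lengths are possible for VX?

29

From triangle UVX: 41 < VX < 133.
From triangle WVX: 87 < VX < 117.
Intersection: 87 < VX < 117, so integers 88 through 116: 29 values.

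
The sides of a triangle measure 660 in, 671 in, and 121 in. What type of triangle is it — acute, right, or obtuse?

right

Compare the square of the longest side to the sum of squares of the other two: 121² + 660² = 450241 = 671².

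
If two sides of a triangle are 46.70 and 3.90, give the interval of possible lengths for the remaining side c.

By the triangle inequality, c must be less than 46.70 + 3.90 = 50.60 and greater than |46.70 − 3.90| = 42.80.

42.80 < c < 50.60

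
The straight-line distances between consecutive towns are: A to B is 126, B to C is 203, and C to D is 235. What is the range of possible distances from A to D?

The maximum is all hops collinear in one direction: 126 + 203 + 235 = 564.
The longest hop is 235; the others sum to 329. Since 235 ≤ 329, the path can fold back on itself completely, so the minimum distance is 0.

0 ≤ AD ≤ 564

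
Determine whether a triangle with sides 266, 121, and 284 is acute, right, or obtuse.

acute

Compare the square of the longest side to the sum of squares of the other two: 121² + 266² = 85397 > 80656 = 284².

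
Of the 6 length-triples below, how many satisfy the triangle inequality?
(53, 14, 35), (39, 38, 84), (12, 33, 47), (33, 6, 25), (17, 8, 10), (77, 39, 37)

(14,35,53): 14+35 ≤ 53 → not valid
(38,39,84): 38+39 ≤ 84 → not valid
(12,33,47): 12+33 ≤ 47 → not valid
(6,25,33): 6+25 ≤ 33 → not valid
(8,10,17): 8+10 > 17 → valid
(37,39,77): 37+39 ≤ 77 → not valid
1 of the 6 triples forms a triangle.

1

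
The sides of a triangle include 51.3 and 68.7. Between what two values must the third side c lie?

By the triangle inequality, c must be less than 51.3 + 68.7 = 120.0 and greater than |51.3 − 68.7| = 17.4.

17.4 < c < 120.0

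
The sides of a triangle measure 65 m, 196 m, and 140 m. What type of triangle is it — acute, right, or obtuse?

Compare the square of the longest side to the sum of squares of the other two: 65² + 140² = 23825 < 38416 = 196².

obtuse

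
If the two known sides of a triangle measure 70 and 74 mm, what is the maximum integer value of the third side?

The third side must be strictly less than 70 + 74 = 144.
The largest integer below 144 is 143.

143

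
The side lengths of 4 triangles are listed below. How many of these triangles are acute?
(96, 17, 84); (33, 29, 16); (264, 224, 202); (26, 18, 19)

(96,17,84): 17²+84² = 7345 < 9216 = 96² → obtuse
(33,29,16): 16²+29² = 1097 > 1089 = 33² → acute
(264,224,202): 202²+224² = 90980 > 69696 = 264² → acute
(26,18,19): 18²+19² = 685 > 676 = 26² → acute
3 of the 4 are acute.

3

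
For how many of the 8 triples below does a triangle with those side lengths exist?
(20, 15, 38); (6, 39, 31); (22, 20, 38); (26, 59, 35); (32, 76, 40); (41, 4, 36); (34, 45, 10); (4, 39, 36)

3

(15,20,38): 15+20 ≤ 38 → not valid
(6,31,39): 6+31 ≤ 39 → not valid
(20,22,38): 20+22 > 38 → valid
(26,35,59): 26+35 > 59 → valid
(32,40,76): 32+40 ≤ 76 → not valid
(4,36,41): 4+36 ≤ 41 → not valid
(10,34,45): 10+34 ≤ 45 → not valid
(4,36,39): 4+36 > 39 → valid
3 of the 8 triples form a triangle.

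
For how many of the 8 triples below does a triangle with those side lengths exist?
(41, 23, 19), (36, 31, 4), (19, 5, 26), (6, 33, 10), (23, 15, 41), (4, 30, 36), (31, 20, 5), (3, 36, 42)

1

(19,23,41): 19+23 > 41 → valid
(4,31,36): 4+31 ≤ 36 → not valid
(5,19,26): 5+19 ≤ 26 → not valid
(6,10,33): 6+10 ≤ 33 → not valid
(15,23,41): 15+23 ≤ 41 → not valid
(4,30,36): 4+30 ≤ 36 → not valid
(5,20,31): 5+20 ≤ 31 → not valid
(3,36,42): 3+36 ≤ 42 → not valid
1 of the 8 triples forms a triangle.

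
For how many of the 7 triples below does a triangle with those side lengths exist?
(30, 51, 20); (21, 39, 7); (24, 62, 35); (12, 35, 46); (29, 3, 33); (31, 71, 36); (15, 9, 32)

1

(20,30,51): 20+30 ≤ 51 → not valid
(7,21,39): 7+21 ≤ 39 → not valid
(24,35,62): 24+35 ≤ 62 → not valid
(12,35,46): 12+35 > 46 → valid
(3,29,33): 3+29 ≤ 33 → not valid
(31,36,71): 31+36 ≤ 71 → not valid
(9,15,32): 9+15 ≤ 32 → not valid
1 of the 7 triples forms a triangle.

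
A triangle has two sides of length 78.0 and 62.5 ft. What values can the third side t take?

By the triangle inequality, t must be less than 78.0 + 62.5 = 140.5 and greater than |78.0 − 62.5| = 15.5.

15.5 < t < 140.5 (ft)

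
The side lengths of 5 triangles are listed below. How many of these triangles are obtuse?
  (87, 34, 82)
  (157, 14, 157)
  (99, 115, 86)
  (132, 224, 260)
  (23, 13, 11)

1

(87,34,82): 34²+82² = 7880 > 7569 = 87² → acute
(157,14,157): 14²+157² = 24845 > 24649 = 157² → acute
(99,115,86): 86²+99² = 17197 > 13225 = 115² → acute
(132,224,260): 132²+224² = 67600 = 260² → right
(23,13,11): 11²+13² = 290 < 529 = 23² → obtuse
1 of the 5 is obtuse.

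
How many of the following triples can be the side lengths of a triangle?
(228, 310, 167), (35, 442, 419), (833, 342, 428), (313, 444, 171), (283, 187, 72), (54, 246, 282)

4

(167,228,310): 167+228 > 310 → valid
(35,419,442): 35+419 > 442 → valid
(342,428,833): 342+428 ≤ 833 → not valid
(171,313,444): 171+313 > 444 → valid
(72,187,283): 72+187 ≤ 283 → not valid
(54,246,282): 54+246 > 282 → valid
4 of the 6 triples form a triangle.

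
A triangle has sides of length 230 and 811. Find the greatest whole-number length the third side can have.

The third side must be strictly less than 230 + 811 = 1041.
The largest integer below 1041 is 1040.

1040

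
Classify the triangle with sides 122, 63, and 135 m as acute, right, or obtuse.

Compare the square of the longest side to the sum of squares of the other two: 63² + 122² = 18853 > 18225 = 135².

acute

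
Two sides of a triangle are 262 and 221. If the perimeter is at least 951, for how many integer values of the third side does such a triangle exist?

15

Triangle inequality: 41 < x < 483. Perimeter ≥ 951 gives x ≥ 951 − 262 − 221 = 468.
So 468 ≤ x < 483; integers 468 through 482: 15 values.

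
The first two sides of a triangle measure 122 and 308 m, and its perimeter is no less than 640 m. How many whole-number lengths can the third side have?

Triangle inequality: 186 < x < 430. Perimeter ≥ 640 gives x ≥ 640 − 122 − 308 = 210.
So 210 ≤ x < 430; integers 210 through 429: 220 values.

220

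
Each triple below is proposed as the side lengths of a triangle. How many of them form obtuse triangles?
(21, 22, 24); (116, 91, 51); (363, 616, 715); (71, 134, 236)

1

(21,22,24): 21²+22² = 925 > 576 = 24² → acute
(116,91,51): 51²+91² = 10882 < 13456 = 116² → obtuse
(363,616,715): 363²+616² = 511225 = 715² → right
(71,134,236): 71+134 ≤ 236, not a triangle
1 of the 4 is obtuse.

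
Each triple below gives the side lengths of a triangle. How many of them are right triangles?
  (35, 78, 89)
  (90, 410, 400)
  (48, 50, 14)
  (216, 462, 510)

(35,78,89): 35²+78² = 7309 < 7921 = 89² → obtuse
(90,410,400): 90²+400² = 168100 = 410² → right
(48,50,14): 14²+48² = 2500 = 50² → right
(216,462,510): 216²+462² = 260100 = 510² → right
3 of the 4 are right.

3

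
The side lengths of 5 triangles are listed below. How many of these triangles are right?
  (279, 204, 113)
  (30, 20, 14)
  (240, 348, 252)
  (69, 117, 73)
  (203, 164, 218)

1

(279,204,113): 113²+204² = 54385 < 77841 = 279² → obtuse
(30,20,14): 14²+20² = 596 < 900 = 30² → obtuse
(240,348,252): 240²+252² = 121104 = 348² → right
(69,117,73): 69²+73² = 10090 < 13689 = 117² → obtuse
(203,164,218): 164²+203² = 68105 > 47524 = 218² → acute
1 of the 5 is right.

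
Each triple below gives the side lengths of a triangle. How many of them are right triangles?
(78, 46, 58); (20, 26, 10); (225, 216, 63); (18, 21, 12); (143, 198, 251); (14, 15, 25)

1

(78,46,58): 46²+58² = 5480 < 6084 = 78² → obtuse
(20,26,10): 10²+20² = 500 < 676 = 26² → obtuse
(225,216,63): 63²+216² = 50625 = 225² → right
(18,21,12): 12²+18² = 468 > 441 = 21² → acute
(143,198,251): 143²+198² = 59653 < 63001 = 251² → obtuse
(14,15,25): 14²+15² = 421 < 625 = 25² → obtuse
1 of the 6 is right.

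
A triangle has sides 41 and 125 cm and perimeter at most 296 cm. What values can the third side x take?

84 < x ≤ 130 cm

Triangle inequality alone gives 84 < x < 166.
The perimeter condition gives x ≤ 296 − 41 − 125 = 130.
Intersecting the two: 84 < x ≤ 130.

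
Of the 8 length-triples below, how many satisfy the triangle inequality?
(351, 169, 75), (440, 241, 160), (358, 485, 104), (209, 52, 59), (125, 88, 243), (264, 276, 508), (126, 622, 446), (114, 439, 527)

(75,169,351): 75+169 ≤ 351 → not valid
(160,241,440): 160+241 ≤ 440 → not valid
(104,358,485): 104+358 ≤ 485 → not valid
(52,59,209): 52+59 ≤ 209 → not valid
(88,125,243): 88+125 ≤ 243 → not valid
(264,276,508): 264+276 > 508 → valid
(126,446,622): 126+446 ≤ 622 → not valid
(114,439,527): 114+439 > 527 → valid
2 of the 8 triples form a triangle.

2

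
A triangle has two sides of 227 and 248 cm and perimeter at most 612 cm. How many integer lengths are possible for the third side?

116

Triangle inequality: 21 < x < 475. Perimeter ≤ 612 gives x ≤ 612 − 227 − 248 = 137.
So 21 < x ≤ 137; integers 22 through 137: 116 values.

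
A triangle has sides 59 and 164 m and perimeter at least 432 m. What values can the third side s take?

209 ≤ s < 223

Triangle inequality alone gives 105 < s < 223.
The perimeter condition gives s ≥ 432 − 59 − 164 = 209.
Intersecting the two: 209 ≤ s < 223.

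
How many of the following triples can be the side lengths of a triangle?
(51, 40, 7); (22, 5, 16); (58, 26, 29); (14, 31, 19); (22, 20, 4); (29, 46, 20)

(7,40,51): 7+40 ≤ 51 → not valid
(5,16,22): 5+16 ≤ 22 → not valid
(26,29,58): 26+29 ≤ 58 → not valid
(14,19,31): 14+19 > 31 → valid
(4,20,22): 4+20 > 22 → valid
(20,29,46): 20+29 > 46 → valid
3 of the 6 triples form a triangle.

3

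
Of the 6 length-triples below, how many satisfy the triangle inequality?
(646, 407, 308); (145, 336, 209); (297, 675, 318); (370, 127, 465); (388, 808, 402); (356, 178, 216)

(308,407,646): 308+407 > 646 → valid
(145,209,336): 145+209 > 336 → valid
(297,318,675): 297+318 ≤ 675 → not valid
(127,370,465): 127+370 > 465 → valid
(388,402,808): 388+402 ≤ 808 → not valid
(178,216,356): 178+216 > 356 → valid
4 of the 6 triples form a triangle.

4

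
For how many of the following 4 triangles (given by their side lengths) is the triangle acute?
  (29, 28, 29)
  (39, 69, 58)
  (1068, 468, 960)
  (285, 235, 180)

3

(29,28,29): 28²+29² = 1625 > 841 = 29² → acute
(39,69,58): 39²+58² = 4885 > 4761 = 69² → acute
(1068,468,960): 468²+960² = 1140624 = 1068² → right
(285,235,180): 180²+235² = 87625 > 81225 = 285² → acute
3 of the 4 are acute.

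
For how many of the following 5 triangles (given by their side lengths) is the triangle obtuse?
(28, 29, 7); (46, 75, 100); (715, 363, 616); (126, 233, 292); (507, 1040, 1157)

3

(28,29,7): 7²+28² = 833 < 841 = 29² → obtuse
(46,75,100): 46²+75² = 7741 < 10000 = 100² → obtuse
(715,363,616): 363²+616² = 511225 = 715² → right
(126,233,292): 126²+233² = 70165 < 85264 = 292² → obtuse
(507,1040,1157): 507²+1040² = 1338649 = 1157² → right
3 of the 5 are obtuse.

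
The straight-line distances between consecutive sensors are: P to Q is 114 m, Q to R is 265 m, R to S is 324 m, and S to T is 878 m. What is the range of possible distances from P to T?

The maximum is all hops collinear in one direction: 114 + 265 + 324 + 878 = 1581.
The longest hop is 878; the others sum to 703. Folding the others back against it leaves at least 878 − 703 = 175.

175 ≤ PT ≤ 1581 m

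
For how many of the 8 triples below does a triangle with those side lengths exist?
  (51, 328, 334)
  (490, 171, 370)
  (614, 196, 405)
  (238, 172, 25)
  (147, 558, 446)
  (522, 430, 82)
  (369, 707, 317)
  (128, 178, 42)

(51,328,334): 51+328 > 334 → valid
(171,370,490): 171+370 > 490 → valid
(196,405,614): 196+405 ≤ 614 → not valid
(25,172,238): 25+172 ≤ 238 → not valid
(147,446,558): 147+446 > 558 → valid
(82,430,522): 82+430 ≤ 522 → not valid
(317,369,707): 317+369 ≤ 707 → not valid
(42,128,178): 42+128 ≤ 178 → not valid
3 of the 8 triples form a triangle.

3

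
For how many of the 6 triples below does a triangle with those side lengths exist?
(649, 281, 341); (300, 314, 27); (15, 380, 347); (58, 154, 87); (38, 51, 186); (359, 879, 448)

1

(281,341,649): 281+341 ≤ 649 → not valid
(27,300,314): 27+300 > 314 → valid
(15,347,380): 15+347 ≤ 380 → not valid
(58,87,154): 58+87 ≤ 154 → not valid
(38,51,186): 38+51 ≤ 186 → not valid
(359,448,879): 359+448 ≤ 879 → not valid
1 of the 6 triples forms a triangle.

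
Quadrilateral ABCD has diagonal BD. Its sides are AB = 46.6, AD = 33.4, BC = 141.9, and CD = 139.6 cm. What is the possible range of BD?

13.2 < BD < 80.0

From triangle ABD: |46.6 − 33.4| < BD < 46.6 + 33.4, i.e. 13.2 < BD < 80.0.
From triangle CBD: 2.3 < BD < 281.5.
Both must hold, so BD lies in the intersection.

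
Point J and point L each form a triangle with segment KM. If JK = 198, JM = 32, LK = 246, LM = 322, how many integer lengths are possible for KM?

63

From triangle JKM: 166 < KM < 230.
From triangle LKM: 76 < KM < 568.
Intersection: 166 < KM < 230, so integers 167 through 229: 63 values.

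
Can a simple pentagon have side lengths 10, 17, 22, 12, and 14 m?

Yes

A pentagon exists iff every side is shorter than the sum of the others — equivalently, the longest side is less than the sum of the rest.
Longest side 22 < 53 (sum of the remaining 4), so yes.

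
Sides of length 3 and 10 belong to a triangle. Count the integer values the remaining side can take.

5

The third side lies in the open interval (7, 13).
Integers from 8 to 12 inclusive: 12 − 8 + 1 = 5.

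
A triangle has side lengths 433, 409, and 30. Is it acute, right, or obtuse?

Compare the square of the longest side to the sum of squares of the other two: 30² + 409² = 168181 < 187489 = 433².

obtuse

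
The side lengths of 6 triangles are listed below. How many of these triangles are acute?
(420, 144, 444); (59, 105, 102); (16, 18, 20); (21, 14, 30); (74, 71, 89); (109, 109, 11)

(420,144,444): 144²+420² = 197136 = 444² → right
(59,105,102): 59²+102² = 13885 > 11025 = 105² → acute
(16,18,20): 16²+18² = 580 > 400 = 20² → acute
(21,14,30): 14²+21² = 637 < 900 = 30² → obtuse
(74,71,89): 71²+74² = 10517 > 7921 = 89² → acute
(109,109,11): 11²+109² = 12002 > 11881 = 109² → acute
4 of the 6 are acute.

4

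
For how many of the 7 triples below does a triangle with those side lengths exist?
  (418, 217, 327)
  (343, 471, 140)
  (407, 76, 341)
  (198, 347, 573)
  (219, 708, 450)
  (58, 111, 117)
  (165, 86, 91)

5

(217,327,418): 217+327 > 418 → valid
(140,343,471): 140+343 > 471 → valid
(76,341,407): 76+341 > 407 → valid
(198,347,573): 198+347 ≤ 573 → not valid
(219,450,708): 219+450 ≤ 708 → not valid
(58,111,117): 58+111 > 117 → valid
(86,91,165): 86+91 > 165 → valid
5 of the 7 triples form a triangle.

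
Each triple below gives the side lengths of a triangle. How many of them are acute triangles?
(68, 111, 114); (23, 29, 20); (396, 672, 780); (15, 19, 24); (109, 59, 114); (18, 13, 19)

(68,111,114): 68²+111² = 16945 > 12996 = 114² → acute
(23,29,20): 20²+23² = 929 > 841 = 29² → acute
(396,672,780): 396²+672² = 608400 = 780² → right
(15,19,24): 15²+19² = 586 > 576 = 24² → acute
(109,59,114): 59²+109² = 15362 > 12996 = 114² → acute
(18,13,19): 13²+18² = 493 > 361 = 19² → acute
5 of the 6 are acute.

5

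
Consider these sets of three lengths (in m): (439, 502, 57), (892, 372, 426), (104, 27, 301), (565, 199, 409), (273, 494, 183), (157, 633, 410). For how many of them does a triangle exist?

(57,439,502): 57+439 ≤ 502 → not valid
(372,426,892): 372+426 ≤ 892 → not valid
(27,104,301): 27+104 ≤ 301 → not valid
(199,409,565): 199+409 > 565 → valid
(183,273,494): 183+273 ≤ 494 → not valid
(157,410,633): 157+410 ≤ 633 → not valid
1 of the 6 triples forms a triangle.

1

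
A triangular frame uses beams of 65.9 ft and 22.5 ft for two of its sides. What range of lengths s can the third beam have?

43.4 < s < 88.4

By the triangle inequality, s must be less than 65.9 + 22.5 = 88.4 and greater than |65.9 − 22.5| = 43.4.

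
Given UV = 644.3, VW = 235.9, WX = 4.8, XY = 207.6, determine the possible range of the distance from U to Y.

196.0 ≤ UY ≤ 1092.6

The maximum is all hops collinear in one direction: 644.3 + 235.9 + 4.8 + 207.6 = 1092.6.
The longest hop is 644.3; the others sum to 448.3. Folding the others back against it leaves at least 644.3 − 448.3 = 196.0.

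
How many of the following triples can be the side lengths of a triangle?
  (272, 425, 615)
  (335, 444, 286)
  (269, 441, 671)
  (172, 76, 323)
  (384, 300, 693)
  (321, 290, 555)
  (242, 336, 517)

5

(272,425,615): 272+425 > 615 → valid
(286,335,444): 286+335 > 444 → valid
(269,441,671): 269+441 > 671 → valid
(76,172,323): 76+172 ≤ 323 → not valid
(300,384,693): 300+384 ≤ 693 → not valid
(290,321,555): 290+321 > 555 → valid
(242,336,517): 242+336 > 517 → valid
5 of the 7 triples form a triangle.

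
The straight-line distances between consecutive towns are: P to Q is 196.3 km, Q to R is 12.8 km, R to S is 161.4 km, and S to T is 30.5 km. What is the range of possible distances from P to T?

The maximum is all hops collinear in one direction: 196.3 + 12.8 + 161.4 + 30.5 = 401.0.
The longest hop is 196.3; the others sum to 204.7. Since 196.3 ≤ 204.7, the path can fold back on itself completely, so the minimum distance is 0.

0 ≤ PT ≤ 401.0 km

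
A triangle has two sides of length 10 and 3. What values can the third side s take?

By the triangle inequality, s must be less than 10 + 3 = 13 and greater than |10 − 3| = 7.

7 < s < 13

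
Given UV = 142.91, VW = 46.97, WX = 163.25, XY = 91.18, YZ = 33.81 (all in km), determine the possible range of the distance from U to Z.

The maximum is all hops collinear in one direction: 142.91 + 46.97 + 163.25 + 91.18 + 33.81 = 478.12.
The longest hop is 163.25; the others sum to 314.87. Since 163.25 ≤ 314.87, the path can fold back on itself completely, so the minimum distance is 0.

0 ≤ UZ ≤ 478.12 km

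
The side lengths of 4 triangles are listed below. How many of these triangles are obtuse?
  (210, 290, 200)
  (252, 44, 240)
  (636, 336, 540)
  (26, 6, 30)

(210,290,200): 200²+210² = 84100 = 290² → right
(252,44,240): 44²+240² = 59536 < 63504 = 252² → obtuse
(636,336,540): 336²+540² = 404496 = 636² → right
(26,6,30): 6²+26² = 712 < 900 = 30² → obtuse
2 of the 4 are obtuse.

2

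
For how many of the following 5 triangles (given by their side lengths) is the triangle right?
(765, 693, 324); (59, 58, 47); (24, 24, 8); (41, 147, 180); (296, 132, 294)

1

(765,693,324): 324²+693² = 585225 = 765² → right
(59,58,47): 47²+58² = 5573 > 3481 = 59² → acute
(24,24,8): 8²+24² = 640 > 576 = 24² → acute
(41,147,180): 41²+147² = 23290 < 32400 = 180² → obtuse
(296,132,294): 132²+294² = 103860 > 87616 = 296² → acute
1 of the 5 is right.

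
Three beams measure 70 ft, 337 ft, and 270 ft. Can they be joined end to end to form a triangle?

Yes

The longest side is 337, and the other two sum to 340.
Since 340 > 337, the triangle inequality holds.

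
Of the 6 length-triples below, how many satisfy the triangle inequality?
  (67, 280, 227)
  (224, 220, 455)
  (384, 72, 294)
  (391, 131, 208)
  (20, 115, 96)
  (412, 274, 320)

(67,227,280): 67+227 > 280 → valid
(220,224,455): 220+224 ≤ 455 → not valid
(72,294,384): 72+294 ≤ 384 → not valid
(131,208,391): 131+208 ≤ 391 → not valid
(20,96,115): 20+96 > 115 → valid
(274,320,412): 274+320 > 412 → valid
3 of the 6 triples form a triangle.

3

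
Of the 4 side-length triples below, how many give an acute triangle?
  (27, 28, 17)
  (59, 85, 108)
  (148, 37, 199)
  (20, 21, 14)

(27,28,17): 17²+27² = 1018 > 784 = 28² → acute
(59,85,108): 59²+85² = 10706 < 11664 = 108² → obtuse
(148,37,199): 37+148 ≤ 199, not a triangle
(20,21,14): 14²+20² = 596 > 441 = 21² → acute
2 of the 4 are acute.

2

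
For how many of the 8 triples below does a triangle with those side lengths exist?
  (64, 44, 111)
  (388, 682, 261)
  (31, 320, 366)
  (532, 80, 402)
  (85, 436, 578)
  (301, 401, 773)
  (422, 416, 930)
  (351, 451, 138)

(44,64,111): 44+64 ≤ 111 → not valid
(261,388,682): 261+388 ≤ 682 → not valid
(31,320,366): 31+320 ≤ 366 → not valid
(80,402,532): 80+402 ≤ 532 → not valid
(85,436,578): 85+436 ≤ 578 → not valid
(301,401,773): 301+401 ≤ 773 → not valid
(416,422,930): 416+422 ≤ 930 → not valid
(138,351,451): 138+351 > 451 → valid
1 of the 8 triples forms a triangle.

1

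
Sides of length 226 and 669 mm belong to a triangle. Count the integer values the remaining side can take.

451

The third side lies in the open interval (443, 895).
Integers from 444 to 894 inclusive: 894 − 444 + 1 = 451.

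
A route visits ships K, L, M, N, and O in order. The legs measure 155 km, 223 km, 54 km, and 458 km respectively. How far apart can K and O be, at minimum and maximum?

26 ≤ KO ≤ 890 km

The maximum is all hops collinear in one direction: 155 + 223 + 54 + 458 = 890.
The longest hop is 458; the others sum to 432. Folding the others back against it leaves at least 458 − 432 = 26.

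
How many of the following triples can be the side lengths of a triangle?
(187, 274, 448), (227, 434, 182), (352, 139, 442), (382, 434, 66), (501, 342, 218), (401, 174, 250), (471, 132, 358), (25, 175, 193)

7

(187,274,448): 187+274 > 448 → valid
(182,227,434): 182+227 ≤ 434 → not valid
(139,352,442): 139+352 > 442 → valid
(66,382,434): 66+382 > 434 → valid
(218,342,501): 218+342 > 501 → valid
(174,250,401): 174+250 > 401 → valid
(132,358,471): 132+358 > 471 → valid
(25,175,193): 25+175 > 193 → valid
7 of the 8 triples form a triangle.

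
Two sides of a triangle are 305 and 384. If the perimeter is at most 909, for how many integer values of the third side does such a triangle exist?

Triangle inequality: 79 < x < 689. Perimeter ≤ 909 gives x ≤ 909 − 305 − 384 = 220.
So 79 < x ≤ 220; integers 80 through 220: 141 values.

141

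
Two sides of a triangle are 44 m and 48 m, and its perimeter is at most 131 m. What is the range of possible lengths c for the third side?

Triangle inequality alone gives 4 < c < 92.
The perimeter condition gives c ≤ 131 − 44 − 48 = 39.
Intersecting the two: 4 < c ≤ 39.

4 < c ≤ 39 m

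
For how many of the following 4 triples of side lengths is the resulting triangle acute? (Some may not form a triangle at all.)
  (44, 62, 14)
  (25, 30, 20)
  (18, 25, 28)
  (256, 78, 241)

2

(44,62,14): 14+44 ≤ 62, not a triangle
(25,30,20): 20²+25² = 1025 > 900 = 30² → acute
(18,25,28): 18²+25² = 949 > 784 = 28² → acute
(256,78,241): 78²+241² = 64165 < 65536 = 256² → obtuse
2 of the 4 are acute.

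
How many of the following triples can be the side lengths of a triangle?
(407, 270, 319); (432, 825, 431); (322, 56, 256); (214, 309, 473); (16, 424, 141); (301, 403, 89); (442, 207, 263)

(270,319,407): 270+319 > 407 → valid
(431,432,825): 431+432 > 825 → valid
(56,256,322): 56+256 ≤ 322 → not valid
(214,309,473): 214+309 > 473 → valid
(16,141,424): 16+141 ≤ 424 → not valid
(89,301,403): 89+301 ≤ 403 → not valid
(207,263,442): 207+263 > 442 → valid
4 of the 7 triples form a triangle.

4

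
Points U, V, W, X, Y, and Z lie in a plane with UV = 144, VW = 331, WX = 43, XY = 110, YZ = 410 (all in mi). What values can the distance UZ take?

The maximum is all hops collinear in one direction: 144 + 331 + 43 + 110 + 410 = 1038.
The longest hop is 410; the others sum to 628. Since 410 ≤ 628, the path can fold back on itself completely, so the minimum distance is 0.

0 ≤ UZ ≤ 1038 mi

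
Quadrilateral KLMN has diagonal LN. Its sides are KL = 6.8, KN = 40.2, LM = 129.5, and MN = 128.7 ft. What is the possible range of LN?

From triangle KLN: |6.8 − 40.2| < LN < 6.8 + 40.2, i.e. 33.4 < LN < 47.0.
From triangle MLN: 0.8 < LN < 258.2.
Both must hold, so LN lies in the intersection.

33.4 < LN < 47.0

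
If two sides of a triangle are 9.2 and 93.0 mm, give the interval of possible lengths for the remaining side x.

83.8 < x < 102.2

By the triangle inequality, x must be less than 9.2 + 93.0 = 102.2 and greater than |9.2 − 93.0| = 83.8.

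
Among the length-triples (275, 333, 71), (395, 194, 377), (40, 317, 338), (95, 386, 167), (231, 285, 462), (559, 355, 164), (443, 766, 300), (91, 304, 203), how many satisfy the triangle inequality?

(71,275,333): 71+275 > 333 → valid
(194,377,395): 194+377 > 395 → valid
(40,317,338): 40+317 > 338 → valid
(95,167,386): 95+167 ≤ 386 → not valid
(231,285,462): 231+285 > 462 → valid
(164,355,559): 164+355 ≤ 559 → not valid
(300,443,766): 300+443 ≤ 766 → not valid
(91,203,304): 91+203 ≤ 304 → not valid
4 of the 8 triples form a triangle.

4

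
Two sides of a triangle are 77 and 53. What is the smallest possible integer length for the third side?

25

The third side must be strictly greater than |77 − 53| = 24.
The smallest integer above 24 is 25.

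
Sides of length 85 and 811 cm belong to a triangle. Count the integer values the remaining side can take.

The third side lies in the open interval (726, 896).
Integers from 727 to 895 inclusive: 895 − 727 + 1 = 169.

169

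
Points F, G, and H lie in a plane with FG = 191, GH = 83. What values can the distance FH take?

By the triangle inequality, |191 − 83| ≤ FH ≤ 191 + 83.

108 ≤ FH ≤ 274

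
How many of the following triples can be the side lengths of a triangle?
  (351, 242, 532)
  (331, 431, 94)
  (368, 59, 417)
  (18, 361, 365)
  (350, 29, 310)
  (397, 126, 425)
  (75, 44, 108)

5

(242,351,532): 242+351 > 532 → valid
(94,331,431): 94+331 ≤ 431 → not valid
(59,368,417): 59+368 > 417 → valid
(18,361,365): 18+361 > 365 → valid
(29,310,350): 29+310 ≤ 350 → not valid
(126,397,425): 126+397 > 425 → valid
(44,75,108): 44+75 > 108 → valid
5 of the 7 triples form a triangle.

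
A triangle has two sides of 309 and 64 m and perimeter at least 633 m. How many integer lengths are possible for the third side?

113

Triangle inequality: 245 < x < 373. Perimeter ≥ 633 gives x ≥ 633 − 309 − 64 = 260.
So 260 ≤ x < 373; integers 260 through 372: 113 values.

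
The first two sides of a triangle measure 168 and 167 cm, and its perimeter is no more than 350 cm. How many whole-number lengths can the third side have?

Triangle inequality: 1 < x < 335. Perimeter ≤ 350 gives x ≤ 350 − 168 − 167 = 15.
So 1 < x ≤ 15; integers 2 through 15: 14 values.

14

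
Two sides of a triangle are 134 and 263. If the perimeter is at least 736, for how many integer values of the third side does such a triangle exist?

Triangle inequality: 129 < x < 397. Perimeter ≥ 736 gives x ≥ 736 − 134 − 263 = 339.
So 339 ≤ x < 397; integers 339 through 396: 58 values.

58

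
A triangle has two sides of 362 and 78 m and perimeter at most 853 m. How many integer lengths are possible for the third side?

129

Triangle inequality: 284 < x < 440. Perimeter ≤ 853 gives x ≤ 853 − 362 − 78 = 413.
So 284 < x ≤ 413; integers 285 through 413: 129 values.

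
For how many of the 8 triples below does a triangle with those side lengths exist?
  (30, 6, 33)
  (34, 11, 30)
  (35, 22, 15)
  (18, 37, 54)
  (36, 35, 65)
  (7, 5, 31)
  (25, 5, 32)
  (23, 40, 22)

6

(6,30,33): 6+30 > 33 → valid
(11,30,34): 11+30 > 34 → valid
(15,22,35): 15+22 > 35 → valid
(18,37,54): 18+37 > 54 → valid
(35,36,65): 35+36 > 65 → valid
(5,7,31): 5+7 ≤ 31 → not valid
(5,25,32): 5+25 ≤ 32 → not valid
(22,23,40): 22+23 > 40 → valid
6 of the 8 triples form a triangle.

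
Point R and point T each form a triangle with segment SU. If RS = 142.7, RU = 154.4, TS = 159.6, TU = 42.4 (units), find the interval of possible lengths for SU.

117.2 < SU < 202.0

From triangle RSU: |142.7 − 154.4| < SU < 142.7 + 154.4, i.e. 11.7 < SU < 297.1.
From triangle TSU: 117.2 < SU < 202.0.
Both must hold, so SU lies in the intersection.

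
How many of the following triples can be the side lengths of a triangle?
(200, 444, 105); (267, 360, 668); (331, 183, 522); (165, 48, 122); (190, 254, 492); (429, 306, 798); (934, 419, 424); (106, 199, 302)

(105,200,444): 105+200 ≤ 444 → not valid
(267,360,668): 267+360 ≤ 668 → not valid
(183,331,522): 183+331 ≤ 522 → not valid
(48,122,165): 48+122 > 165 → valid
(190,254,492): 190+254 ≤ 492 → not valid
(306,429,798): 306+429 ≤ 798 → not valid
(419,424,934): 419+424 ≤ 934 → not valid
(106,199,302): 106+199 > 302 → valid
2 of the 8 triples form a triangle.

2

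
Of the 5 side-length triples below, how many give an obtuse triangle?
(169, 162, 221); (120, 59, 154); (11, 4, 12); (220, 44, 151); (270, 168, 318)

2

(169,162,221): 162²+169² = 54805 > 48841 = 221² → acute
(120,59,154): 59²+120² = 17881 < 23716 = 154² → obtuse
(11,4,12): 4²+11² = 137 < 144 = 12² → obtuse
(220,44,151): 44+151 ≤ 220, not a triangle
(270,168,318): 168²+270² = 101124 = 318² → right
2 of the 5 are obtuse.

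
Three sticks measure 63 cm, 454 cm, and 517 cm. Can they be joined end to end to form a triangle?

The two shorter sides sum to 517, exactly equal to the longest side 517.
That gives only a degenerate (flat) triangle — the inequality must be strict.

No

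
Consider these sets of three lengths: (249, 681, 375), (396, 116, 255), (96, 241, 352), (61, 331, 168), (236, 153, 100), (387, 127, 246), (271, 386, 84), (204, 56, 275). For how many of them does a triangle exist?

(249,375,681): 249+375 ≤ 681 → not valid
(116,255,396): 116+255 ≤ 396 → not valid
(96,241,352): 96+241 ≤ 352 → not valid
(61,168,331): 61+168 ≤ 331 → not valid
(100,153,236): 100+153 > 236 → valid
(127,246,387): 127+246 ≤ 387 → not valid
(84,271,386): 84+271 ≤ 386 → not valid
(56,204,275): 56+204 ≤ 275 → not valid
1 of the 8 triples forms a triangle.

1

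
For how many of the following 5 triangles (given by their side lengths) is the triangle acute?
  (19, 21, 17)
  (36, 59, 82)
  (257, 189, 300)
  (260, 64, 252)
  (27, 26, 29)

(19,21,17): 17²+19² = 650 > 441 = 21² → acute
(36,59,82): 36²+59² = 4777 < 6724 = 82² → obtuse
(257,189,300): 189²+257² = 101770 > 90000 = 300² → acute
(260,64,252): 64²+252² = 67600 = 260² → right
(27,26,29): 26²+27² = 1405 > 841 = 29² → acute
3 of the 5 are acute.

3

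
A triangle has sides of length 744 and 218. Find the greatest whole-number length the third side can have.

961

The third side must be strictly less than 744 + 218 = 962.
The largest integer below 962 is 961.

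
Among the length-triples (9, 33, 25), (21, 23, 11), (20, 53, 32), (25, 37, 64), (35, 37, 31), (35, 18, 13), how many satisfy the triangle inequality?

(9,25,33): 9+25 > 33 → valid
(11,21,23): 11+21 > 23 → valid
(20,32,53): 20+32 ≤ 53 → not valid
(25,37,64): 25+37 ≤ 64 → not valid
(31,35,37): 31+35 > 37 → valid
(13,18,35): 13+18 ≤ 35 → not valid
3 of the 6 triples form a triangle.

3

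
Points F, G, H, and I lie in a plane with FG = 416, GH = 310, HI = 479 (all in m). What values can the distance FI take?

0 ≤ FI ≤ 1205 m

The maximum is all hops collinear in one direction: 416 + 310 + 479 = 1205.
The longest hop is 479; the others sum to 726. Since 479 ≤ 726, the path can fold back on itself completely, so the minimum distance is 0.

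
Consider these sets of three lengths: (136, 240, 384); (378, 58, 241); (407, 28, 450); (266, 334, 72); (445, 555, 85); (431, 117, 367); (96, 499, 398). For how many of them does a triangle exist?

2

(136,240,384): 136+240 ≤ 384 → not valid
(58,241,378): 58+241 ≤ 378 → not valid
(28,407,450): 28+407 ≤ 450 → not valid
(72,266,334): 72+266 > 334 → valid
(85,445,555): 85+445 ≤ 555 → not valid
(117,367,431): 117+367 > 431 → valid
(96,398,499): 96+398 ≤ 499 → not valid
2 of the 7 triples form a triangle.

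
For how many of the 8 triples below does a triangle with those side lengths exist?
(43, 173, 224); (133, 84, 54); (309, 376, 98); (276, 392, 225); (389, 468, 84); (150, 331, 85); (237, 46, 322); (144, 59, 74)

(43,173,224): 43+173 ≤ 224 → not valid
(54,84,133): 54+84 > 133 → valid
(98,309,376): 98+309 > 376 → valid
(225,276,392): 225+276 > 392 → valid
(84,389,468): 84+389 > 468 → valid
(85,150,331): 85+150 ≤ 331 → not valid
(46,237,322): 46+237 ≤ 322 → not valid
(59,74,144): 59+74 ≤ 144 → not valid
4 of the 8 triples form a triangle.

4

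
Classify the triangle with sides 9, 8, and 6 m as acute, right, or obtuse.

acute

Compare the square of the longest side to the sum of squares of the other two: 6² + 8² = 100 > 81 = 9².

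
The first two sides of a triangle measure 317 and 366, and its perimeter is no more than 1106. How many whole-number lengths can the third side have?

374

Triangle inequality: 49 < x < 683. Perimeter ≤ 1106 gives x ≤ 1106 − 317 − 366 = 423.
So 49 < x ≤ 423; integers 50 through 423: 374 values.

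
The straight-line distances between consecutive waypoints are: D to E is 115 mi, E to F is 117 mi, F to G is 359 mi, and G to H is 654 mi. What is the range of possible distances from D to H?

63 ≤ DH ≤ 1245 mi

The maximum is all hops collinear in one direction: 115 + 117 + 359 + 654 = 1245.
The longest hop is 654; the others sum to 591. Folding the others back against it leaves at least 654 − 591 = 63.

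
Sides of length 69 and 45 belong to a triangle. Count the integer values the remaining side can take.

The third side lies in the open interval (24, 114).
Integers from 25 to 113 inclusive: 113 − 25 + 1 = 89.

89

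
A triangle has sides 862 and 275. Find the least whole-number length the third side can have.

The third side must be strictly greater than |862 − 275| = 587.
The smallest integer above 587 is 588.

588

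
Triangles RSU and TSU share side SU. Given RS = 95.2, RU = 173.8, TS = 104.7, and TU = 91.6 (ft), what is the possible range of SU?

From triangle RSU: |95.2 − 173.8| < SU < 95.2 + 173.8, i.e. 78.6 < SU < 269.0.
From triangle TSU: 13.1 < SU < 196.3.
Both must hold, so SU lies in the intersection.

78.6 < SU < 196.3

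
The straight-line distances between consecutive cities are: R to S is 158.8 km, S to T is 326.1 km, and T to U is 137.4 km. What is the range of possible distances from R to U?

The maximum is all hops collinear in one direction: 158.8 + 326.1 + 137.4 = 622.3.
The longest hop is 326.1; the others sum to 296.2. Folding the others back against it leaves at least 326.1 − 296.2 = 29.9.

29.9 ≤ RU ≤ 622.3 km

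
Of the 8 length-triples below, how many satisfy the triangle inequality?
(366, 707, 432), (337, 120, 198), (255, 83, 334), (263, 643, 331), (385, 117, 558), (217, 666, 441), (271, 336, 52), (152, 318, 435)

3

(366,432,707): 366+432 > 707 → valid
(120,198,337): 120+198 ≤ 337 → not valid
(83,255,334): 83+255 > 334 → valid
(263,331,643): 263+331 ≤ 643 → not valid
(117,385,558): 117+385 ≤ 558 → not valid
(217,441,666): 217+441 ≤ 666 → not valid
(52,271,336): 52+271 ≤ 336 → not valid
(152,318,435): 152+318 > 435 → valid
3 of the 8 triples form a triangle.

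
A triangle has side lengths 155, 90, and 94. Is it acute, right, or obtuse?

obtuse

Compare the square of the longest side to the sum of squares of the other two: 90² + 94² = 16936 < 24025 = 155².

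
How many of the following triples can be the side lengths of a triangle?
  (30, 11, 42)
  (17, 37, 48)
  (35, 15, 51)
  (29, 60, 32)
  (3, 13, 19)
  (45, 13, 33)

3

(11,30,42): 11+30 ≤ 42 → not valid
(17,37,48): 17+37 > 48 → valid
(15,35,51): 15+35 ≤ 51 → not valid
(29,32,60): 29+32 > 60 → valid
(3,13,19): 3+13 ≤ 19 → not valid
(13,33,45): 13+33 > 45 → valid
3 of the 6 triples form a triangle.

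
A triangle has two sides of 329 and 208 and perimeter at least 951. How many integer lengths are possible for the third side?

123

Triangle inequality: 121 < x < 537. Perimeter ≥ 951 gives x ≥ 951 − 329 − 208 = 414.
So 414 ≤ x < 537; integers 414 through 536: 123 values.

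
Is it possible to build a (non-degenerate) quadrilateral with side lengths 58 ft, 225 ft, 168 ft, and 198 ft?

A quadrilateral exists iff every side is shorter than the sum of the others — equivalently, the longest side is less than the sum of the rest.
Longest side 225 < 424 (sum of the remaining 3), so yes.

Yes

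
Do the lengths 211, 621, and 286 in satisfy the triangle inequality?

No

The longest side is 621, but the other two sum to only 497.
497 < 621, so the triangle inequality fails.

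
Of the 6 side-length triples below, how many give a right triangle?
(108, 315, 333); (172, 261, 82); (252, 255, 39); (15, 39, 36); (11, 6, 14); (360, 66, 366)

4

(108,315,333): 108²+315² = 110889 = 333² → right
(172,261,82): 82+172 ≤ 261, not a triangle
(252,255,39): 39²+252² = 65025 = 255² → right
(15,39,36): 15²+36² = 1521 = 39² → right
(11,6,14): 6²+11² = 157 < 196 = 14² → obtuse
(360,66,366): 66²+360² = 133956 = 366² → right
4 of the 6 are right.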